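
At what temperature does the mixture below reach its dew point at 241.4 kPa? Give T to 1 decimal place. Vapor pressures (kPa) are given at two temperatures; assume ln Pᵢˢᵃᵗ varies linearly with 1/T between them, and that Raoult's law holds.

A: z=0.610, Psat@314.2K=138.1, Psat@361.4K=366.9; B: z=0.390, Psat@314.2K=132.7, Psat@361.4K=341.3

Dew-point temperature: Σzᵢ·P/Pᵢˢᵃᵗ(T) = 1. Interpolate ln Pᵢˢᵃᵗ = aᵢ + bᵢ/T.
  T = 314.2 K: ΣzᵢP/Pᵢˢᵃᵗ = 1.7758
  T = 361.4 K: ΣzᵢP/Pᵢˢᵃᵗ = 0.6772
  T = 337.8 K: ΣzᵢP/Pᵢˢᵃᵗ = 1.0602
  T = 349.6 K: ΣzᵢP/Pᵢˢᵃᵗ = 0.8410
  T = 343.7 K: ΣzᵢP/Pᵢˢᵃᵗ = 0.9424
  T = 340.8 K: ΣzᵢP/Pᵢˢᵃᵗ = 0.9981
  T = 339.3 K: ΣzᵢP/Pᵢˢᵃᵗ = 1.0286
Interpolating between 339.3 K and 340.8 K gives T ≈ 340.7 K.

T = 340.7 K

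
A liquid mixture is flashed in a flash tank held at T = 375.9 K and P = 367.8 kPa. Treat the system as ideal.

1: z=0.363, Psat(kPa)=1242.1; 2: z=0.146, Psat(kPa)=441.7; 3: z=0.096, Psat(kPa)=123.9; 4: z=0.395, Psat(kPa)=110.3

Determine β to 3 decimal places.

Raoult's law: Kᵢ = Pᵢˢᵃᵗ/P = Pᵢˢᵃᵗ/367.8.
  K_1 = 1242.1/367.8 = 3.37711, K_2 = 441.7/367.8 = 1.20092, K_3 = 123.9/367.8 = 0.33687, K_4 = 110.3/367.8 = 0.29989
Let β = V/F and solve Σ zᵢ(Kᵢ−1)/(1+β(Kᵢ−1)) = 0.
Feasibility: ΣzᵢKᵢ = 1.552, Σzᵢ/Kᵢ = 1.831 — both > 1, two phases present.
Newton iteration, β⁰ = 0.48:
  β = 0.480: g = -0.0801, g' = -0.982 → β = 0.398
  β = 0.398: g = 0.0003, g' = -0.996 → β = 0.399
Converged at β = 0.399.

β = 0.399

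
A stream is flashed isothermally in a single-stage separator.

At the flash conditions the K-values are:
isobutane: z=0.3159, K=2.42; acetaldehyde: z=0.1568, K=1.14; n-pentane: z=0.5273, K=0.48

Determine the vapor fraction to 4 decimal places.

Rachford–Rice: g(ψ) = Σ zᵢ(Kᵢ−1)/(1+ψ(Kᵢ−1)) = 0.
Check two-phase: ΣzᵢKᵢ = 1.1963 > 1 and Σzᵢ/Kᵢ = 1.3666 > 1, so g(0) = 0.1963 > 0 and g(1) = -0.3666 < 0.
Iterate (Newton) starting at ψ = 0.5:
  ψ = 0.5000: g = -0.08769, g' = -0.4809 → ψ = 0.3176
  ψ = 0.3176: g = 0.00171, g' = -0.5099 → ψ = 0.3210
Converged at ψ = 0.3210.

ψ = 0.3210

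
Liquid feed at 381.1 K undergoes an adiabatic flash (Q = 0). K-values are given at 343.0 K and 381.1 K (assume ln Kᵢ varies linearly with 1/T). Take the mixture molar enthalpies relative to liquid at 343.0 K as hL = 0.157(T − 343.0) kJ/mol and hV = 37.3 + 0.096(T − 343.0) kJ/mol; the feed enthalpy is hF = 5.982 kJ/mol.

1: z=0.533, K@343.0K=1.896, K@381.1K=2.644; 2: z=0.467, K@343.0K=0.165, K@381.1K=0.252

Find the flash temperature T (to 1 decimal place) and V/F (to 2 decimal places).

Adiabatic flash: solve Rachford–Rice at each trial T, then check hF = ψ·hV(T) + (1−ψ)·hL(T).
  T = 343.0 K: K = (1.896, 0.165), RR gives ψ = 0.117, H_out = 4.369 kJ/mol
  T = 381.1 K: K = (2.644, 0.252), RR gives ψ = 0.429, H_out = 20.969 kJ/mol
  T = 362.1 K: K = (2.260, 0.206), RR gives ψ = 0.301, H_out = 13.868 kJ/mol
  T = 352.6 K: K = (2.076, 0.185), RR gives ψ = 0.220, H_out = 9.584 kJ/mol
  T = 347.8 K: K = (1.985, 0.175), RR gives ψ = 0.172, H_out = 7.116 kJ/mol
  T = 345.4 K: K = (1.940, 0.170), RR gives ψ = 0.145, H_out = 5.782 kJ/mol
Linear interpolation between T = 345.4 (H_out = 5.782) and T = 347.8 (H_out = 7.116) on hF = 5.982 gives T ≈ 345.8 K, at which ψ = 0.15.

T = 345.8 K, V/F = 0.15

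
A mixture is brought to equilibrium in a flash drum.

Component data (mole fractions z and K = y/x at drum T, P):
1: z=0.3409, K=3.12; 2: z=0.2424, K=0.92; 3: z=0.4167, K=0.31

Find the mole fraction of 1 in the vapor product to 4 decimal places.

y_1 = 0.5970

Rachford–Rice: g(β) = Σ zᵢ(Kᵢ−1)/(1+β(Kᵢ−1)) = 0.
Check two-phase: ΣzᵢKᵢ = 1.4158 > 1 and Σzᵢ/Kᵢ = 1.7169 > 1, so g(0) = 0.4158 > 0 and g(1) = -0.7169 < 0.
Newton iteration, β⁰ = 0.5:
  β = 0.5000: g = -0.10834, g' = -0.8252 → β = 0.3687
Converged at β = 0.3687.
Compositions from xᵢ = zᵢ/(1+β(Kᵢ−1)), yᵢ = Kᵢxᵢ:
  1: x = 0.1913, y = 0.5970
  2: x = 0.2498, y = 0.2298
  3: x = 0.5589, y = 0.1733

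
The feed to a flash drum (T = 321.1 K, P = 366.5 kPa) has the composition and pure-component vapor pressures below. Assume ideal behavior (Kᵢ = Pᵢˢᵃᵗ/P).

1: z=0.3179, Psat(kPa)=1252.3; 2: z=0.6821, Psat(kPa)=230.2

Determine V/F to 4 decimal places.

V/F = 0.5726

Raoult's law: Kᵢ = Pᵢˢᵃᵗ/P = Pᵢˢᵃᵗ/366.5.
  K_1 = 1252.3/366.5 = 3.416917, K_2 = 230.2/366.5 = 0.628104
Binary case is linear: z₁(K₁−1)(1+V/F(K₂−1)) + z₂(K₂−1)(1+V/F(K₁−1)) = 0
⇒ V/F = [z₁(K₁−1)+z₂(K₂−1)] / [−(K₁−1)(K₂−1)] = 0.51467/0.89884 = 0.5726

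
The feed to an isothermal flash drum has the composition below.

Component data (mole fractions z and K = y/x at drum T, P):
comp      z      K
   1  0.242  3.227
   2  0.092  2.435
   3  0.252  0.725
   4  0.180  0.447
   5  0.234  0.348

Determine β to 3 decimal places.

Material balance + equilibrium reduce to Σ zᵢ(Kᵢ−1)/(1+β(Kᵢ−1)) = 0.
Feasibility: ΣzᵢKᵢ = 1.350, Σzᵢ/Kᵢ = 1.535 — both > 1, two phases present.
Newton–Raphson from β = 0.5:
  β = 0.500: g = -0.1124, g' = -0.683 → β = 0.335
  β = 0.335: g = 0.0039, g' = -0.749 → β = 0.340
  β = 0.340: g = 0.0000, g' = -0.745 → β = 0.341
Converged at β = 0.341.

β = 0.341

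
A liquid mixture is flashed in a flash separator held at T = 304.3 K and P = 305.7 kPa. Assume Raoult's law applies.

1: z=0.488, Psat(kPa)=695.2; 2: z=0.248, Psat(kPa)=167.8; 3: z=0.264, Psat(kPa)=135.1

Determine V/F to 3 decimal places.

V/F = 0.558

Raoult's law: Kᵢ = Pᵢˢᵃᵗ/P = Pᵢˢᵃᵗ/305.7.
  K_1 = 695.2/305.7 = 2.27412, K_2 = 167.8/305.7 = 0.54890, K_3 = 135.1/305.7 = 0.44194
Material balance + equilibrium reduce to Σ zᵢ(Kᵢ−1)/(1+V/F(Kᵢ−1)) = 0.
g(0) = ΣzᵢKᵢ − 1 = 0.363 and g(1) = 1 − Σzᵢ/Kᵢ = -0.264, so a root lies in (0, 1).
Newton–Raphson from V/F = 0.62:
  V/F = 0.620: g = -0.0332, g' = -0.537 → V/F = 0.558
Converged at V/F = 0.558.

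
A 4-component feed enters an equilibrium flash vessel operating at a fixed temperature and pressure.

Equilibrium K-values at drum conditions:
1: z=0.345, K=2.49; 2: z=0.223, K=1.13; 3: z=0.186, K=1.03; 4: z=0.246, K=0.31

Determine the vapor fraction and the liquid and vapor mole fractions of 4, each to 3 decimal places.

ψ = 0.625, x_4 = 0.433, y_4 = 0.134

Let ψ = V/F and solve Σ zᵢ(Kᵢ−1)/(1+ψ(Kᵢ−1)) = 0.
Check two-phase: ΣzᵢKᵢ = 1.379 > 1 and Σzᵢ/Kᵢ = 1.310 > 1, so g(0) = 0.379 > 0 and g(1) = -0.310 < 0.
Newton iteration, ψ⁰ = 0.46:
  ψ = 0.460: g = 0.0892, g' = -0.525 → ψ = 0.630
  ψ = 0.630: g = -0.0029, g' = -0.574 → ψ = 0.625
Converged at ψ = 0.625.
Compositions from xᵢ = zᵢ/(1+ψ(Kᵢ−1)), yᵢ = Kᵢxᵢ:
  1: x = 0.179, y = 0.445
  2: x = 0.206, y = 0.233
  3: x = 0.183, y = 0.188
  4: x = 0.433, y = 0.134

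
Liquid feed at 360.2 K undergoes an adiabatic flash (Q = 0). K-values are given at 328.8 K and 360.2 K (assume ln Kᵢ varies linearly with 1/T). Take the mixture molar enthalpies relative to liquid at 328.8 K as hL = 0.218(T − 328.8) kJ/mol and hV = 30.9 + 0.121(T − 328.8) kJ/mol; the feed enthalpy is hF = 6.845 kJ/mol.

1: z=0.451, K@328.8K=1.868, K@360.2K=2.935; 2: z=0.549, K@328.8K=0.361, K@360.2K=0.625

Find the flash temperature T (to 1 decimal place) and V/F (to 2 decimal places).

Adiabatic flash: solve Rachford–Rice at each trial T, then check hF = ψ·hV(T) + (1−ψ)·hL(T).
  T = 328.8 K: K = (1.868, 0.361), RR gives ψ = 0.073, H_out = 2.265 kJ/mol
  T = 360.2 K: K = (2.935, 0.625), RR gives ψ = 0.919, H_out = 32.442 kJ/mol
  T = 344.5 K: K = (2.366, 0.481), RR gives ψ = 0.467, H_out = 17.140 kJ/mol
  T = 336.6 K: K = (2.106, 0.418), RR gives ψ = 0.278, H_out = 10.090 kJ/mol
  T = 332.7 K: K = (1.985, 0.389), RR gives ψ = 0.180, H_out = 6.355 kJ/mol
  T = 334.6 K: K = (2.044, 0.403), RR gives ψ = 0.229, H_out = 8.209 kJ/mol
Linear interpolation between T = 332.7 (H_out = 6.355) and T = 334.6 (H_out = 8.209) on hF = 6.845 gives T ≈ 333.2 K, at which ψ = 0.19.

T = 333.2 K, V/F = 0.19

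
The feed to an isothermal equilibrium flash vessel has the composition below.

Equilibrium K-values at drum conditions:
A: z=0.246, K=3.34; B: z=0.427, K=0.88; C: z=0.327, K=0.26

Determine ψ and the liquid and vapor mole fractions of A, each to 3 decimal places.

ψ = 0.267, x_A = 0.151, y_A = 0.506

Let ψ = V/F and solve Σ zᵢ(Kᵢ−1)/(1+ψ(Kᵢ−1)) = 0.
Check two-phase: ΣzᵢKᵢ = 1.282 > 1 and Σzᵢ/Kᵢ = 1.817 > 1, so g(0) = 0.282 > 0 and g(1) = -0.817 < 0.
Newton–Raphson from ψ = 0.5:
  ψ = 0.500: g = -0.1733, g' = -0.744 → ψ = 0.267
Converged at ψ = 0.267.
Compositions from xᵢ = zᵢ/(1+ψ(Kᵢ−1)), yᵢ = Kᵢxᵢ:
  A: x = 0.151, y = 0.506
  B: x = 0.441, y = 0.388
  C: x = 0.407, y = 0.106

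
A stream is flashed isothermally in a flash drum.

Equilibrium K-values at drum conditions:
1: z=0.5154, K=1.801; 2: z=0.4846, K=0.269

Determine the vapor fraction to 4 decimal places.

ψ = 0.1001

Material balance + equilibrium reduce to Σ zᵢ(Kᵢ−1)/(1+ψ(Kᵢ−1)) = 0.
g(0) = ΣzᵢKᵢ − 1 = 0.0586 and g(1) = 1 − Σzᵢ/Kᵢ = -1.0877, so a root lies in (0, 1).
Binary case is linear: z₁(K₁−1)(1+ψ(K₂−1)) + z₂(K₂−1)(1+ψ(K₁−1)) = 0
⇒ ψ = [z₁(K₁−1)+z₂(K₂−1)] / [−(K₁−1)(K₂−1)] = 0.05859/0.58553 = 0.1001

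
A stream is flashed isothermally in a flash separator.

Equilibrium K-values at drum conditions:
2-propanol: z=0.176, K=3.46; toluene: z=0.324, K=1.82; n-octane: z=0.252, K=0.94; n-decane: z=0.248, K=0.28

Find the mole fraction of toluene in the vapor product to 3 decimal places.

Material balance + equilibrium reduce to Σ zᵢ(Kᵢ−1)/(1+ψ(Kᵢ−1)) = 0.
Check two-phase: ΣzᵢKᵢ = 1.505 > 1 and Σzᵢ/Kᵢ = 1.383 > 1, so g(0) = 0.505 > 0 and g(1) = -0.383 < 0.
Newton–Raphson from ψ = 0.61:
  ψ = 0.610: g = 0.0161, g' = -0.677 → ψ = 0.634
Converged at ψ = 0.634.
Compositions from xᵢ = zᵢ/(1+ψ(Kᵢ−1)), yᵢ = Kᵢxᵢ:
  2-propanol: x = 0.069, y = 0.238
  toluene: x = 0.213, y = 0.388
  n-octane: x = 0.262, y = 0.246
  n-decane: x = 0.456, y = 0.128

y_toluene = 0.388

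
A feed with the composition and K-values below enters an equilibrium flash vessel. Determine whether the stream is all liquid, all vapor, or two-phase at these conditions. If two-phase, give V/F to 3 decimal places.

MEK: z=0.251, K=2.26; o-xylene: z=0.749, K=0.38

all liquid

ΣzᵢKᵢ = 0.852; Σzᵢ/Kᵢ = 2.082.
Since ΣzᵢKᵢ < 1 the mixture is below its bubble point — single liquid phase.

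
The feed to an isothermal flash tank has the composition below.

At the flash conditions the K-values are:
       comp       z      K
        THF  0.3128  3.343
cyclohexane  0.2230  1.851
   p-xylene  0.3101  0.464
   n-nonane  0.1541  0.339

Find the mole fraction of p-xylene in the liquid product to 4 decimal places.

x_p-xylene = 0.4652

Let ψ = V/F and solve Σ zᵢ(Kᵢ−1)/(1+ψ(Kᵢ−1)) = 0.
g(0) = ΣzᵢKᵢ − 1 = 0.6546 and g(1) = 1 − Σzᵢ/Kᵢ = -0.3369, so a root lies in (0, 1).
Iterate (Newton) starting at ψ = 0.41:
  ψ = 0.4100: g = 0.16173, g' = -0.8085 → ψ = 0.6100
  ψ = 0.6100: g = 0.00895, g' = -0.7467 → ψ = 0.6220
Converged at ψ = 0.6220.
Compositions from xᵢ = zᵢ/(1+ψ(Kᵢ−1)), yᵢ = Kᵢxᵢ:
  THF: x = 0.1273, y = 0.4255
  cyclohexane: x = 0.1458, y = 0.2699
  p-xylene: x = 0.4652, y = 0.2159
  n-nonane: x = 0.2617, y = 0.0887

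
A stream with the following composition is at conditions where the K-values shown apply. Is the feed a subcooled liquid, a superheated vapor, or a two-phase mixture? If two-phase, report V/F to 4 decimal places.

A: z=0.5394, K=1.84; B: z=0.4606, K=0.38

ΣzᵢKᵢ = 1.1675; Σzᵢ/Kᵢ = 1.5053.
Both exceed 1, so a two-phase solution exists.
Material balance + equilibrium reduce to Σ zᵢ(Kᵢ−1)/(1+ψ(Kᵢ−1)) = 0.
Binary case is linear: z₁(K₁−1)(1+ψ(K₂−1)) + z₂(K₂−1)(1+ψ(K₁−1)) = 0
⇒ ψ = [z₁(K₁−1)+z₂(K₂−1)] / [−(K₁−1)(K₂−1)] = 0.16752/0.52080 = 0.3217

two-phase, V/F = 0.3217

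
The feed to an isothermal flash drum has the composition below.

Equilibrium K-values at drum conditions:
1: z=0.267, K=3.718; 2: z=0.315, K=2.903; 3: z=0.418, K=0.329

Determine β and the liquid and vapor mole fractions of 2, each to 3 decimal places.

Material balance + equilibrium reduce to Σ zᵢ(Kᵢ−1)/(1+β(Kᵢ−1)) = 0.
Check two-phase: ΣzᵢKᵢ = 2.045 > 1 and Σzᵢ/Kᵢ = 1.451 > 1, so g(0) = 1.045 > 0 and g(1) = -0.451 < 0.
Newton–Raphson from β = 0.58:
  β = 0.580: g = 0.1074, g' = -1.059 → β = 0.681
  β = 0.681: g = -0.0013, g' = -1.098 → β = 0.680
Converged at β = 0.680.
Compositions from xᵢ = zᵢ/(1+β(Kᵢ−1)), yᵢ = Kᵢxᵢ:
  1: x = 0.094, y = 0.348
  2: x = 0.137, y = 0.399
  3: x = 0.769, y = 0.253

β = 0.680, x_2 = 0.137, y_2 = 0.399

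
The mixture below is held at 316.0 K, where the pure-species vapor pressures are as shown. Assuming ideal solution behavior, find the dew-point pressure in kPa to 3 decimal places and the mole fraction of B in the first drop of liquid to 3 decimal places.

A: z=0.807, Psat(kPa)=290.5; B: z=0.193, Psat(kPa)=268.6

At the dew point ψ → 1, so Σzᵢ/Kᵢ = 1 with Kᵢ = Pᵢˢᵃᵗ/P ⇒ 1/P = Σzᵢ/Pᵢˢᵃᵗ.
1/P = 0.807/290.5 + 0.193/268.6 = 0.003497 ⇒ P = 286.000 kPa
xᵢ = zᵢP/Pᵢˢᵃᵗ ⇒ x_B = 0.193·286.000/268.6 = 0.206

Pdew = 286.000 kPa, x_B = 0.206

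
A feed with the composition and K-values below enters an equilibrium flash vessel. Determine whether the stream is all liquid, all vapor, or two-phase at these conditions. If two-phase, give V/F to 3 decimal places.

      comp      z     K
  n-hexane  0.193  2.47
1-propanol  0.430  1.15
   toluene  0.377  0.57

ΣzᵢKᵢ = 1.186; Σzᵢ/Kᵢ = 1.113.
Both exceed 1, so a two-phase solution exists.
Let ψ = V/F and solve Σ zᵢ(Kᵢ−1)/(1+ψ(Kᵢ−1)) = 0.
Iterate (Newton) starting at ψ = 0.5:
  ψ = 0.500: g = 0.0170, g' = -0.260 → ψ = 0.565
  ψ = 0.565: g = 0.0002, g' = -0.254 → ψ = 0.566
Converged at ψ = 0.566.

two-phase, V/F = 0.566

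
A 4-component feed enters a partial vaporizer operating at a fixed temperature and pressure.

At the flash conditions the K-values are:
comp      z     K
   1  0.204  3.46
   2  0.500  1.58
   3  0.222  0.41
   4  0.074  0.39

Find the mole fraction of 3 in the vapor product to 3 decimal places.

y_3 = 0.183

Rachford–Rice: g(ψ) = Σ zᵢ(Kᵢ−1)/(1+ψ(Kᵢ−1)) = 0.
Check two-phase: ΣzᵢKᵢ = 1.616 > 1 and Σzᵢ/Kᵢ = 1.107 > 1, so g(0) = 0.616 > 0 and g(1) = -0.107 < 0.
Newton iteration, ψ⁰ = 0.5:
  ψ = 0.500: g = 0.1991, g' = -0.562 → ψ = 0.854
  ψ = 0.854: g = -0.0027, g' = -0.638 → ψ = 0.850
Converged at ψ = 0.850.
Compositions from xᵢ = zᵢ/(1+ψ(Kᵢ−1)), yᵢ = Kᵢxᵢ:
  1: x = 0.066, y = 0.228
  2: x = 0.335, y = 0.529
  3: x = 0.445, y = 0.183
  4: x = 0.154, y = 0.060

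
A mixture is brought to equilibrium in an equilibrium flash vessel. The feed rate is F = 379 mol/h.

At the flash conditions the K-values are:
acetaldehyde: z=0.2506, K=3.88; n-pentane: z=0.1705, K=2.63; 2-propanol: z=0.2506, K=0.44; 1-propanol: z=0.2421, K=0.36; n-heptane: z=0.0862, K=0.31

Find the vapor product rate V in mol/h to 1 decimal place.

V = 164.0 mol/h

Rachford–Rice: g(ψ) = Σ zᵢ(Kᵢ−1)/(1+ψ(Kᵢ−1)) = 0.
Check two-phase: ΣzᵢKᵢ = 1.6449 > 1 and Σzᵢ/Kᵢ = 1.6495 > 1, so g(0) = 0.6449 > 0 and g(1) = -0.6495 < 0.
Newton iteration, ψ⁰ = 0.62:
  ψ = 0.6200: g = -0.17847, g' = -0.9622 → ψ = 0.4345
  ψ = 0.4345: g = -0.00179, g' = -0.9766 → ψ = 0.4327
Converged at ψ = 0.4327.
Then V = ψ·F = 0.4327·379 = 164.0 mol/h and L = F − V = 215.0 mol/h.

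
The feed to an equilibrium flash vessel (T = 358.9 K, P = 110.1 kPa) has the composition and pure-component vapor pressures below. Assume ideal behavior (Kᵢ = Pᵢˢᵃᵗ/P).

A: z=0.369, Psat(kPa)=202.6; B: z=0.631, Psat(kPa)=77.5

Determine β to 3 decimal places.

β = 0.495

Raoult's law: Kᵢ = Pᵢˢᵃᵗ/P = Pᵢˢᵃᵗ/110.1.
  K_A = 202.6/110.1 = 1.84015, K_B = 77.5/110.1 = 0.70391
Let β = V/F and solve Σ zᵢ(Kᵢ−1)/(1+β(Kᵢ−1)) = 0.
Check two-phase: ΣzᵢKᵢ = 1.123 > 1 and Σzᵢ/Kᵢ = 1.097 > 1, so g(0) = 0.123 > 0 and g(1) = -0.097 < 0.
Binary case is linear: z₁(K₁−1)(1+β(K₂−1)) + z₂(K₂−1)(1+β(K₁−1)) = 0
⇒ β = [z₁(K₁−1)+z₂(K₂−1)] / [−(K₁−1)(K₂−1)] = 0.1232/0.2488 = 0.495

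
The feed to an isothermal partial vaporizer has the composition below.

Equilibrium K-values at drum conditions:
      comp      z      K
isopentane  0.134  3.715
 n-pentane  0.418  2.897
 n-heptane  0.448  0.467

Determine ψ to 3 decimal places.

Material balance + equilibrium reduce to Σ zᵢ(Kᵢ−1)/(1+ψ(Kᵢ−1)) = 0.
Check two-phase: ΣzᵢKᵢ = 1.918 > 1 and Σzᵢ/Kᵢ = 1.140 > 1, so g(0) = 0.918 > 0 and g(1) = -0.140 < 0.
Newton iteration, ψ⁰ = 0.5:
  ψ = 0.500: g = 0.2357, g' = -0.810 → ψ = 0.791
  ψ = 0.791: g = 0.0200, g' = -0.721 → ψ = 0.819
  ψ = 0.819: g = -0.0001, g' = -0.726 → ψ = 0.818
Converged at ψ = 0.818.

ψ = 0.818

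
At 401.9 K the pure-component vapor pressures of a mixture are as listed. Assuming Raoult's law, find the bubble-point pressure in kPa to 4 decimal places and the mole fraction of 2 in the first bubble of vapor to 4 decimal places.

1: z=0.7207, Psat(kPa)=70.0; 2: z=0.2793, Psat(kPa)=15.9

At the bubble point ψ → 0, so ΣzᵢKᵢ = 1 with Kᵢ = Pᵢˢᵃᵗ/P ⇒ P = ΣzᵢPᵢˢᵃᵗ.
P = 0.7207·70.0 + 0.2793·15.9 = 54.8899 kPa
yᵢ = zᵢPᵢˢᵃᵗ/P ⇒ y_2 = 0.2793·15.9/54.8899 = 0.0809

Pbub = 54.8899 kPa, y_2 = 0.0809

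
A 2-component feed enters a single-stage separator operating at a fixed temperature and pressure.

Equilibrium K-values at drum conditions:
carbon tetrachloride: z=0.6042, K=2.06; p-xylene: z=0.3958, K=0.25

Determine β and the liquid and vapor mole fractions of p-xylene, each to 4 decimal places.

Material balance + equilibrium reduce to Σ zᵢ(Kᵢ−1)/(1+β(Kᵢ−1)) = 0.
Check two-phase: ΣzᵢKᵢ = 1.3436 > 1 and Σzᵢ/Kᵢ = 1.8765 > 1, so g(0) = 0.3436 > 0 and g(1) = -0.8765 < 0.
Newton–Raphson from β = 0.45:
  β = 0.4500: g = -0.01446, g' = -0.8184 → β = 0.4323
  β = 0.4323: g = -0.00011, g' = -0.8068 → β = 0.4322
Converged at β = 0.4322.
Compositions from xᵢ = zᵢ/(1+β(Kᵢ−1)), yᵢ = Kᵢxᵢ:
  carbon tetrachloride: x = 0.4144, y = 0.8536
  p-xylene: x = 0.5856, y = 0.1464

β = 0.4322, x_p-xylene = 0.5856, y_p-xylene = 0.1464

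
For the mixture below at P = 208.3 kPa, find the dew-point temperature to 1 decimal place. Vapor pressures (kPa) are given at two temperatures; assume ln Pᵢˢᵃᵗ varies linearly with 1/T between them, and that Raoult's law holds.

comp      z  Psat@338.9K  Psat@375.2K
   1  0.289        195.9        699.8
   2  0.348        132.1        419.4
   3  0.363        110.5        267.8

T = 352.9 K

Dew-point temperature: Σzᵢ·P/Pᵢˢᵃᵗ(T) = 1. Interpolate ln Pᵢˢᵃᵗ = aᵢ + bᵢ/T.
  T = 338.9 K: ΣzᵢP/Pᵢˢᵃᵗ = 1.5403
  T = 375.2 K: ΣzᵢP/Pᵢˢᵃᵗ = 0.5412
  T = 357.0 K: ΣzᵢP/Pᵢˢᵃᵗ = 0.8875
  T = 347.9 K: ΣzᵢP/Pᵢˢᵃᵗ = 1.1616
  T = 352.4 K: ΣzᵢP/Pᵢˢᵃᵗ = 1.0149
  T = 354.7 K: ΣzᵢP/Pᵢˢᵃᵗ = 0.9486
Interpolating between 352.4 K and 354.7 K gives T ≈ 352.9 K.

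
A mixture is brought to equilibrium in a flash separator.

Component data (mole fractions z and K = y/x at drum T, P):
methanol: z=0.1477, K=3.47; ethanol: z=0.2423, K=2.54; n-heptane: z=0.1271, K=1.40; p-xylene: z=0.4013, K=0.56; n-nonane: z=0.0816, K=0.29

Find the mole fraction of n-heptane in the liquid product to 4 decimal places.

Newton–Raphson from ψ = 0.5:
  ψ = 0.5000: g = 0.10021, g' = -0.6045 → ψ = 0.6658
  ψ = 0.6658: g = 0.00274, g' = -0.5850 → ψ = 0.6705
Converged at ψ = 0.6705.
Compositions from xᵢ = zᵢ/(1+ψ(Kᵢ−1)), yᵢ = Kᵢxᵢ:
  methanol: x = 0.0556, y = 0.1930
  ethanol: x = 0.1192, y = 0.3028
  n-heptane: x = 0.1002, y = 0.1403
  p-xylene: x = 0.5692, y = 0.3188
  n-nonane: x = 0.1557, y = 0.0452

x_n-heptane = 0.1002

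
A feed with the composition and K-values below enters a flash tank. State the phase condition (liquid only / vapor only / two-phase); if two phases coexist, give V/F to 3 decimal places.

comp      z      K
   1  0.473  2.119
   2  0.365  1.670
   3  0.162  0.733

ΣzᵢKᵢ = 1.731; Σzᵢ/Kᵢ = 0.663.
Since Σzᵢ/Kᵢ < 1 the mixture is above its dew point — single vapor phase.

vapor only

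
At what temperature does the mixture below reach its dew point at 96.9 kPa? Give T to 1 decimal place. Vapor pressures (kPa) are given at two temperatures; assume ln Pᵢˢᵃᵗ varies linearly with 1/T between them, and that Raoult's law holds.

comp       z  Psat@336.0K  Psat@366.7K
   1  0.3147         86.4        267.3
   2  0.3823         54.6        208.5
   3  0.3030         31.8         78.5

T = 354.3 K

Dew-point temperature: Σzᵢ·P/Pᵢˢᵃᵗ(T) = 1. Interpolate ln Pᵢˢᵃᵗ = aᵢ + bᵢ/T.
  T = 336.0 K: ΣzᵢP/Pᵢˢᵃᵗ = 1.9547
  T = 366.7 K: ΣzᵢP/Pᵢˢᵃᵗ = 0.6658
  T = 351.4 K: ΣzᵢP/Pᵢˢᵃᵗ = 1.1072
  T = 359.0 K: ΣzᵢP/Pᵢˢᵃᵗ = 0.8545
  T = 355.2 K: ΣzᵢP/Pᵢˢᵃᵗ = 0.9710
  T = 353.3 K: ΣzᵢP/Pᵢˢᵃᵗ = 1.0364
  T = 354.2 K: ΣzᵢP/Pᵢˢᵃᵗ = 1.0048
Interpolating between 354.2 K and 355.2 K gives T ≈ 354.3 K.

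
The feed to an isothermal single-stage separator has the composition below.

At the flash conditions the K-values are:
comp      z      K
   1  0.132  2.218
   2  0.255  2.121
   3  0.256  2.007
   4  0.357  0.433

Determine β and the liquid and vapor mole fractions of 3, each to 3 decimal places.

β = 0.807, x_3 = 0.141, y_3 = 0.283

Material balance + equilibrium reduce to Σ zᵢ(Kᵢ−1)/(1+β(Kᵢ−1)) = 0.
g(0) = ΣzᵢKᵢ − 1 = 0.502 and g(1) = 1 − Σzᵢ/Kᵢ = -0.132, so a root lies in (0, 1).
Newton iteration, β⁰ = 0.56:
  β = 0.560: g = 0.1394, g' = -0.543 → β = 0.817
  β = 0.817: g = -0.0058, g' = -0.613 → β = 0.807
Converged at β = 0.807.
Compositions from xᵢ = zᵢ/(1+β(Kᵢ−1)), yᵢ = Kᵢxᵢ:
  1: x = 0.067, y = 0.148
  2: x = 0.134, y = 0.284
  3: x = 0.141, y = 0.283
  4: x = 0.658, y = 0.285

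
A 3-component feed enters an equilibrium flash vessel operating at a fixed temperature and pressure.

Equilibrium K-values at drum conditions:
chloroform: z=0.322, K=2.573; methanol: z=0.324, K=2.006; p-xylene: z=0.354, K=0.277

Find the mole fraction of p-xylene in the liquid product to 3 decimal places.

Let ψ = V/F and solve Σ zᵢ(Kᵢ−1)/(1+ψ(Kᵢ−1)) = 0.
Feasibility: ΣzᵢKᵢ = 1.577, Σzᵢ/Kᵢ = 1.565 — both > 1, two phases present.
Iterate (Newton) starting at ψ = 0.33:
  ψ = 0.330: g = 0.2420, g' = -0.849 → ψ = 0.615
  ψ = 0.615: g = -0.0020, g' = -0.931 → ψ = 0.613
Converged at ψ = 0.613.
Compositions from xᵢ = zᵢ/(1+ψ(Kᵢ−1)), yᵢ = Kᵢxᵢ:
  chloroform: x = 0.164, y = 0.422
  methanol: x = 0.200, y = 0.402
  p-xylene: x = 0.636, y = 0.176

x_p-xylene = 0.636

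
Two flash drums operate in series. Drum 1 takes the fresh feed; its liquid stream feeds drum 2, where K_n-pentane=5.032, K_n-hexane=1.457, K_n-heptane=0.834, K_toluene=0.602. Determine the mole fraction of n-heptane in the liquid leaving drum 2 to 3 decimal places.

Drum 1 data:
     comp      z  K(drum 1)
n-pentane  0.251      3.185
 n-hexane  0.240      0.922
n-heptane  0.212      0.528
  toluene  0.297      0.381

Drum 1:
Let ψ₁ = V/F and solve Σ zᵢ(Kᵢ−1)/(1+ψ₁(Kᵢ−1)) = 0.
g(0) = ΣzᵢKᵢ − 1 = 0.246 and g(1) = 1 − Σzᵢ/Kᵢ = -0.520, so a root lies in (0, 1).
Newton–Raphson from ψ₁ = 0.6:
  ψ₁ = 0.600: g = -0.2144, g' = -0.606 → ψ₁ = 0.246
  ψ₁ = 0.246: g = 0.0074, g' = -0.727 → ψ₁ = 0.256
Converged at ψ₁ = 0.256.
Drum-1 compositions:
  n-pentane: x = 0.161, y = 0.512
  n-hexane: x = 0.245, y = 0.226
  n-heptane: x = 0.241, y = 0.127
  toluene: x = 0.353, y = 0.135
Drum-2 feed = drum-1 liquid: z₂ = (0.1609, 0.2449, 0.2412, 0.3530).
Drum 2:
Rachford–Rice: g(ψ₂) = Σ zᵢ(Kᵢ−1)/(1+ψ₂(Kᵢ−1)) = 0.
g(0) = ΣzᵢKᵢ − 1 = 0.580 and g(1) = 1 − Σzᵢ/Kᵢ = -0.076, so a root lies in (0, 1).
Newton iteration, ψ₂⁰ = 0.5:
  ψ₂ = 0.500: g = 0.0871, g' = -0.416 → ψ₂ = 0.709
  ψ₂ = 0.709: g = 0.0115, g' = -0.322 → ψ₂ = 0.745
Converged at ψ₂ = 0.745.
  n-pentane: x = 0.040, y = 0.202
  n-hexane: x = 0.183, y = 0.266
  n-heptane: x = 0.275, y = 0.230
  toluene: x = 0.502, y = 0.302

x_n-heptane (drum 2) = 0.275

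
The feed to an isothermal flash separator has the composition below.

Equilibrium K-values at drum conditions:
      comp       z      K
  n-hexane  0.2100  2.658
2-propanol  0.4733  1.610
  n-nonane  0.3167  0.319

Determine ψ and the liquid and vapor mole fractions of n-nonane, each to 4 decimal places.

ψ = 0.6317, x_n-nonane = 0.5558, y_n-nonane = 0.1773

Material balance + equilibrium reduce to Σ zᵢ(Kᵢ−1)/(1+ψ(Kᵢ−1)) = 0.
Feasibility: ΣzᵢKᵢ = 1.4212, Σzᵢ/Kᵢ = 1.3658 — both > 1, two phases present.
Newton iteration, ψ⁰ = 0.5:
  ψ = 0.5000: g = 0.08458, g' = -0.6137 → ψ = 0.6378
  ψ = 0.6378: g = -0.00422, g' = -0.6867 → ψ = 0.6317
Converged at ψ = 0.6317.
Compositions from xᵢ = zᵢ/(1+ψ(Kᵢ−1)), yᵢ = Kᵢxᵢ:
  n-hexane: x = 0.1026, y = 0.2726
  2-propanol: x = 0.3417, y = 0.5501
  n-nonane: x = 0.5558, y = 0.1773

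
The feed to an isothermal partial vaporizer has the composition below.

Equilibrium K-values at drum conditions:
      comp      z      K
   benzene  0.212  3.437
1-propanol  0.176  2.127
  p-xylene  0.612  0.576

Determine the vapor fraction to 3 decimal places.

ψ = 0.560

Material balance + equilibrium reduce to Σ zᵢ(Kᵢ−1)/(1+ψ(Kᵢ−1)) = 0.
Feasibility: ΣzᵢKᵢ = 1.456, Σzᵢ/Kᵢ = 1.207 — both > 1, two phases present.
Newton–Raphson from ψ = 0.41:
  ψ = 0.410: g = 0.0800, g' = -0.581 → ψ = 0.548
  ψ = 0.548: g = 0.0059, g' = -0.503 → ψ = 0.560
Converged at ψ = 0.560.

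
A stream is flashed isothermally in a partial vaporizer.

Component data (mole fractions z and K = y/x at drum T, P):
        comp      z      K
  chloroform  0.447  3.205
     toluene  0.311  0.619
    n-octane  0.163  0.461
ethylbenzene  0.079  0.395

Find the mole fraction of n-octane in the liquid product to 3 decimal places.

x_n-octane = 0.262

Rachford–Rice: g(β) = Σ zᵢ(Kᵢ−1)/(1+β(Kᵢ−1)) = 0.
Check two-phase: ΣzᵢKᵢ = 1.731 > 1 and Σzᵢ/Kᵢ = 1.195 > 1, so g(0) = 0.731 > 0 and g(1) = -0.195 < 0.
Newton iteration, β⁰ = 0.48:
  β = 0.480: g = 0.1479, g' = -0.724 → β = 0.684
  β = 0.684: g = 0.0118, g' = -0.631 → β = 0.703
Converged at β = 0.703.
Compositions from xᵢ = zᵢ/(1+β(Kᵢ−1)), yᵢ = Kᵢxᵢ:
  chloroform: x = 0.175, y = 0.562
  toluene: x = 0.425, y = 0.263
  n-octane: x = 0.262, y = 0.121
  ethylbenzene: x = 0.137, y = 0.054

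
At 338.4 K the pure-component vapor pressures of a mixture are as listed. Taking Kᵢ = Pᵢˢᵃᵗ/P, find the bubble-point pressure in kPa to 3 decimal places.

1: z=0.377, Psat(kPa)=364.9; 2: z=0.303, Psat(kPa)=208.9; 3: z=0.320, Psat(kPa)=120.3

At the bubble point ψ → 0, so ΣzᵢKᵢ = 1 with Kᵢ = Pᵢˢᵃᵗ/P ⇒ P = ΣzᵢPᵢˢᵃᵗ.
P = 0.377·364.9 + 0.303·208.9 + 0.320·120.3 = 239.360 kPa

Pbub = 239.360 kPa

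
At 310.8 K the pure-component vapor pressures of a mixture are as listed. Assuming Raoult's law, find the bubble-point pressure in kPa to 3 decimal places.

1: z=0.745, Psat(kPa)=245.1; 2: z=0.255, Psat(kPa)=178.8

At the bubble point ψ → 0, so ΣzᵢKᵢ = 1 with Kᵢ = Pᵢˢᵃᵗ/P ⇒ P = ΣzᵢPᵢˢᵃᵗ.
P = 0.745·245.1 + 0.255·178.8 = 228.194 kPa

Pbub = 228.194 kPa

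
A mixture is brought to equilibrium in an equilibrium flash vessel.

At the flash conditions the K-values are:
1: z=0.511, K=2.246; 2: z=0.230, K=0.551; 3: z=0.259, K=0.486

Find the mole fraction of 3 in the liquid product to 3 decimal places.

x_3 = 0.393

Rachford–Rice: g(β) = Σ zᵢ(Kᵢ−1)/(1+β(Kᵢ−1)) = 0.
g(0) = ΣzᵢKᵢ − 1 = 0.400 and g(1) = 1 − Σzᵢ/Kᵢ = -0.178, so a root lies in (0, 1).
Newton iteration, β⁰ = 0.5:
  β = 0.500: g = 0.0800, g' = -0.502 → β = 0.659
  β = 0.659: g = 0.0015, g' = -0.489 → β = 0.662
Converged at β = 0.662.
Compositions from xᵢ = zᵢ/(1+β(Kᵢ−1)), yᵢ = Kᵢxᵢ:
  1: x = 0.280, y = 0.629
  2: x = 0.327, y = 0.180
  3: x = 0.393, y = 0.191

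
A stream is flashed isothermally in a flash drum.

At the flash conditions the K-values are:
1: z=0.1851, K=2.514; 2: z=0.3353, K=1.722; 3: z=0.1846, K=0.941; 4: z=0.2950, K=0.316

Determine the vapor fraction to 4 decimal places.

Rachford–Rice: g(ψ) = Σ zᵢ(Kᵢ−1)/(1+ψ(Kᵢ−1)) = 0.
Check two-phase: ΣzᵢKᵢ = 1.3097 > 1 and Σzᵢ/Kᵢ = 1.3981 > 1, so g(0) = 0.3097 > 0 and g(1) = -0.3981 < 0.
Newton iteration, ψ⁰ = 0.31:
  ψ = 0.3100: g = 0.12136, g' = -0.5362 → ψ = 0.5363
  ψ = 0.5363: g = -0.00078, g' = -0.5650 → ψ = 0.5350
Converged at ψ = 0.5350.

ψ = 0.5350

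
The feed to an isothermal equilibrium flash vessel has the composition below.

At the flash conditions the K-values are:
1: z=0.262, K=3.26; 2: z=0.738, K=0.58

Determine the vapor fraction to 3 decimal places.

Rachford–Rice: g(ψ) = Σ zᵢ(Kᵢ−1)/(1+ψ(Kᵢ−1)) = 0.
Check two-phase: ΣzᵢKᵢ = 1.282 > 1 and Σzᵢ/Kᵢ = 1.353 > 1, so g(0) = 0.282 > 0 and g(1) = -0.353 < 0.
Iterate (Newton) starting at ψ = 0.5:
  ψ = 0.500: g = -0.1144, g' = -0.504 → ψ = 0.273
  ψ = 0.273: g = 0.0162, g' = -0.678 → ψ = 0.297
Converged at ψ = 0.297.

ψ = 0.297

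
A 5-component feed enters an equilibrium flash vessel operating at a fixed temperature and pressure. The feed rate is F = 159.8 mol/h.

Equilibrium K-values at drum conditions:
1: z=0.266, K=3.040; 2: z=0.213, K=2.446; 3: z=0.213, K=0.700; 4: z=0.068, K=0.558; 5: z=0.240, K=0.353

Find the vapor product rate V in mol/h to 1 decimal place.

V = 104.5 mol/h

Rachford–Rice: g(V/F) = Σ zᵢ(Kᵢ−1)/(1+V/F(Kᵢ−1)) = 0.
Check two-phase: ΣzᵢKᵢ = 1.601 > 1 and Σzᵢ/Kᵢ = 1.281 > 1, so g(0) = 0.601 > 0 and g(1) = -0.281 < 0.
Newton iteration, V/F⁰ = 0.5:
  V/F = 0.500: g = 0.1041, g' = -0.689 → V/F = 0.651
  V/F = 0.651: g = 0.0018, g' = -0.678 → V/F = 0.654
Converged at V/F = 0.654.
Then V = V/F·F = 0.6537·159.8 = 104.5 mol/h and L = F − V = 55.3 mol/h.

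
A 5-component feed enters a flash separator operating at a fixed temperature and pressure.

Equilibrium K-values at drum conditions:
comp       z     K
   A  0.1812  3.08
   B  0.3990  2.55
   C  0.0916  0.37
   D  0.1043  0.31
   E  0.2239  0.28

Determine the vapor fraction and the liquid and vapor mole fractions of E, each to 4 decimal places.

ψ = 0.5888, x_E = 0.3887, y_E = 0.1088

Iterate (Newton) starting at ψ = 0.64:
  ψ = 0.6400: g = -0.05241, g' = -1.0464 → ψ = 0.5899
  ψ = 0.5899: g = -0.00115, g' = -1.0037 → ψ = 0.5888
Converged at ψ = 0.5888.
Compositions from xᵢ = zᵢ/(1+ψ(Kᵢ−1)), yᵢ = Kᵢxᵢ:
  A: x = 0.0815, y = 0.2509
  B: x = 0.2086, y = 0.5320
  C: x = 0.1456, y = 0.0539
  D: x = 0.1757, y = 0.0545
  E: x = 0.3887, y = 0.1088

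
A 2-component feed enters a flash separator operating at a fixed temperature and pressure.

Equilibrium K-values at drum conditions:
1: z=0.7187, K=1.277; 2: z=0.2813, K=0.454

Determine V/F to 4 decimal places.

Rachford–Rice: g(V/F) = Σ zᵢ(Kᵢ−1)/(1+V/F(Kᵢ−1)) = 0.
g(0) = ΣzᵢKᵢ − 1 = 0.0455 and g(1) = 1 − Σzᵢ/Kᵢ = -0.1824, so a root lies in (0, 1).
Binary case is linear: z₁(K₁−1)(1+V/F(K₂−1)) + z₂(K₂−1)(1+V/F(K₁−1)) = 0
⇒ V/F = [z₁(K₁−1)+z₂(K₂−1)] / [−(K₁−1)(K₂−1)] = 0.04549/0.15124 = 0.3008

V/F = 0.3008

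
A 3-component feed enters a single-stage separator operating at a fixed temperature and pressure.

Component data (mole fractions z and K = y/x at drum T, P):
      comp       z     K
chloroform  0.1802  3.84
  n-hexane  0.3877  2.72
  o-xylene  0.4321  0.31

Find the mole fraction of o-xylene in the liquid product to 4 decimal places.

x_o-xylene = 0.7444

Iterate (Newton) starting at β = 0.59:
  β = 0.5900: g = 0.01938, g' = -1.0708 → β = 0.6081
  β = 0.6081: g = -0.00008, g' = -1.0801 → β = 0.6080
Converged at β = 0.6080.
Compositions from xᵢ = zᵢ/(1+β(Kᵢ−1)), yᵢ = Kᵢxᵢ:
  chloroform: x = 0.0661, y = 0.2538
  n-hexane: x = 0.1895, y = 0.5155
  o-xylene: x = 0.7444, y = 0.2308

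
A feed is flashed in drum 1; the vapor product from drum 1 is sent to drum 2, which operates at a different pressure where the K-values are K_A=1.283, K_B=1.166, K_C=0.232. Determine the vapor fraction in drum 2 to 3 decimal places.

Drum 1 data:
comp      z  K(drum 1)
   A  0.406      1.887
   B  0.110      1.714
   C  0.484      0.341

V/F (drum 2) = 0.310

Drum 1:
Material balance + equilibrium reduce to Σ zᵢ(Kᵢ−1)/(1+ψ₁(Kᵢ−1)) = 0.
g(0) = ΣzᵢKᵢ − 1 = 0.120 and g(1) = 1 − Σzᵢ/Kᵢ = -0.699, so a root lies in (0, 1).
Newton iteration, ψ₁⁰ = 0.54:
  ψ₁ = 0.540: g = -0.1950, g' = -0.682 → ψ₁ = 0.254
  ψ₁ = 0.254: g = -0.0227, g' = -0.556 → ψ₁ = 0.213
Converged at ψ₁ = 0.213.
Drum-1 compositions:
  A: x = 0.341, y = 0.644
  B: x = 0.095, y = 0.164
  C: x = 0.563, y = 0.192
Drum-2 feed = drum-1 vapor: z₂ = (0.6444, 0.1636, 0.1920).
Drum 2:
Newton–Raphson from ψ₂ = 0.51:
  ψ₂ = 0.510: g = -0.0580, g' = -0.349 → ψ₂ = 0.344
  ψ₂ = 0.344: g = -0.0085, g' = -0.256 → ψ₂ = 0.311
  ψ₂ = 0.311: g = -0.0002, g' = -0.243 → ψ₂ = 0.310
Converged at ψ₂ = 0.310.
  A: x = 0.592, y = 0.760
  B: x = 0.156, y = 0.181
  C: x = 0.252, y = 0.058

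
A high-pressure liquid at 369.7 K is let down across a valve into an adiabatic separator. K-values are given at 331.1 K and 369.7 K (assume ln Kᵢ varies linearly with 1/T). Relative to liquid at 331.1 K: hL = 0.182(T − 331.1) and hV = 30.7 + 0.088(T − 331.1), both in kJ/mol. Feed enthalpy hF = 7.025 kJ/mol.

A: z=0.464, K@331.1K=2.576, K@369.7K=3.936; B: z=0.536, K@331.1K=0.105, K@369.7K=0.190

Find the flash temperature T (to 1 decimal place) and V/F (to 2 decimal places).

Adiabatic flash: solve Rachford–Rice at each trial T, then check hF = ψ·hV(T) + (1−ψ)·hL(T).
  T = 331.1 K: K = (2.576, 0.105), RR gives ψ = 0.178, H_out = 5.475 kJ/mol
  T = 369.7 K: K = (3.936, 0.190), RR gives ψ = 0.390, H_out = 17.591 kJ/mol
  T = 350.4 K: K = (3.222, 0.144), RR gives ψ = 0.301, H_out = 12.193 kJ/mol
  T = 340.8 K: K = (2.892, 0.123), RR gives ψ = 0.246, H_out = 9.092 kJ/mol
  T = 336.0 K: K = (2.733, 0.114), RR gives ψ = 0.214, H_out = 7.377 kJ/mol
  T = 333.6 K: K = (2.656, 0.110), RR gives ψ = 0.197, H_out = 6.467 kJ/mol
Linear interpolation between T = 333.6 (H_out = 6.467) and T = 336.0 (H_out = 7.377) on hF = 7.025 gives T ≈ 335.1 K, at which ψ = 0.21.

T = 335.1 K, V/F = 0.21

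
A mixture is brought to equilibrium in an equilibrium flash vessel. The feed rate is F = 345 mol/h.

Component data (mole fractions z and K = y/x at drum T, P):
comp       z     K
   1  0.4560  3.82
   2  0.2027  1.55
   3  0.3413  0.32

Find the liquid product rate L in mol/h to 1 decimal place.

Material balance + equilibrium reduce to Σ zᵢ(Kᵢ−1)/(1+ψ(Kᵢ−1)) = 0.
Feasibility: ΣzᵢKᵢ = 2.1653, Σzᵢ/Kᵢ = 1.3167 — both > 1, two phases present.
Newton iteration, ψ⁰ = 0.49:
  ψ = 0.4900: g = 0.27966, g' = -1.0322 → ψ = 0.7609
  ψ = 0.7609: g = 0.00643, g' = -1.0746 → ψ = 0.7669
Converged at ψ = 0.7669.
Then V = ψ·F = 0.7669·345 = 264.6 mol/h and L = F − V = 80.4 mol/h.

L = 80.4 mol/h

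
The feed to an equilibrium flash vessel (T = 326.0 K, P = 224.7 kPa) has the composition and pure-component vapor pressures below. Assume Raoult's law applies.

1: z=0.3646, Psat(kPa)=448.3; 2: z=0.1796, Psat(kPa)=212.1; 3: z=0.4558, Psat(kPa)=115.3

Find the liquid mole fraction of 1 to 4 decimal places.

x_1 = 0.2753

Raoult's law: Kᵢ = Pᵢˢᵃᵗ/P = Pᵢˢᵃᵗ/224.7.
  K_1 = 448.3/224.7 = 1.995105, K_2 = 212.1/224.7 = 0.943925, K_3 = 115.3/224.7 = 0.513129
Rachford–Rice: g(β) = Σ zᵢ(Kᵢ−1)/(1+β(Kᵢ−1)) = 0.
Feasibility: ΣzᵢKᵢ = 1.1308, Σzᵢ/Kᵢ = 1.2613 — both > 1, two phases present.
Newton iteration, β⁰ = 0.5:
  β = 0.5000: g = -0.06141, g' = -0.3503 → β = 0.3247
  β = 0.3247: g = 0.00037, g' = -0.3592 → β = 0.3257
Converged at β = 0.3257.
Compositions from xᵢ = zᵢ/(1+β(Kᵢ−1)), yᵢ = Kᵢxᵢ:
  1: x = 0.2753, y = 0.5494
  2: x = 0.1829, y = 0.1727
  3: x = 0.5417, y = 0.2780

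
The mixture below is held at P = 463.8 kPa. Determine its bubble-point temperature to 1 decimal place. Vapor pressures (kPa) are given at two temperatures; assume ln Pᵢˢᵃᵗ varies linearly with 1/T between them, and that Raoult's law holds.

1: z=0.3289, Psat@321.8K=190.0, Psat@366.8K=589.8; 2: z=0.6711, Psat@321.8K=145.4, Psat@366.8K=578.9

Bubble-point temperature: ΣzᵢPᵢˢᵃᵗ(T) = P. Interpolate ln Pᵢˢᵃᵗ = aᵢ + bᵢ/T.
  T = 321.8 K: ΣzᵢPᵢˢᵃᵗ = 160.07 kPa
  T = 366.8 K: ΣzᵢPᵢˢᵃᵗ = 582.49 kPa
  T = 344.3 K: ΣzᵢPᵢˢᵃᵗ = 317.95 kPa
  T = 355.6 K: ΣzᵢPᵢˢᵃᵗ = 434.91 kPa
  T = 361.2 K: ΣzᵢPᵢˢᵃᵗ = 504.41 kPa
  T = 358.4 K: ΣzᵢPᵢˢᵃᵗ = 468.63 kPa
Interpolating between 355.6 K and 358.4 K gives T ≈ 358.0 K.

T = 358.0 K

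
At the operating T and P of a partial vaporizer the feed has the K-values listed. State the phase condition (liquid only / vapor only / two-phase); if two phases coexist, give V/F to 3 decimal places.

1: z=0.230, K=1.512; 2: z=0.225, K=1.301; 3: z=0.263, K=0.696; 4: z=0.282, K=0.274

liquid only

ΣzᵢKᵢ = 0.901; Σzᵢ/Kᵢ = 1.732.
Since ΣzᵢKᵢ < 1 the mixture is below its bubble point — single liquid phase.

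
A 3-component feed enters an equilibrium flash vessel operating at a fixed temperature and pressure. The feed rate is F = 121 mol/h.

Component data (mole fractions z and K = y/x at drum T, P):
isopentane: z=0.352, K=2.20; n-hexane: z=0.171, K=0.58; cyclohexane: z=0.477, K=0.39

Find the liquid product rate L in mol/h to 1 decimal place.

Material balance + equilibrium reduce to Σ zᵢ(Kᵢ−1)/(1+ψ(Kᵢ−1)) = 0.
g(0) = ΣzᵢKᵢ − 1 = 0.060 and g(1) = 1 − Σzᵢ/Kᵢ = -0.678, so a root lies in (0, 1).
Newton iteration, ψ⁰ = 0.58:
  ψ = 0.580: g = -0.2962, g' = -0.654 → ψ = 0.127
  ψ = 0.127: g = -0.0248, g' = -0.624 → ψ = 0.087
  ψ = 0.087: g = 0.0004, g' = -0.646 → ψ = 0.088
Converged at ψ = 0.088.
Then V = ψ·F = 0.0880·121 = 10.6 mol/h and L = F − V = 110.4 mol/h.

L = 110.4 mol/h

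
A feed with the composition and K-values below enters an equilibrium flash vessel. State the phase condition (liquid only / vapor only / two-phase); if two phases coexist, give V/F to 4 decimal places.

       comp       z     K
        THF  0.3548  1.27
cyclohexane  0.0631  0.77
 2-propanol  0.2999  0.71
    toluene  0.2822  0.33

liquid only

ΣzᵢKᵢ = 0.8052; Σzᵢ/Kᵢ = 1.6389.
Since ΣzᵢKᵢ < 1 the mixture is below its bubble point — single liquid phase.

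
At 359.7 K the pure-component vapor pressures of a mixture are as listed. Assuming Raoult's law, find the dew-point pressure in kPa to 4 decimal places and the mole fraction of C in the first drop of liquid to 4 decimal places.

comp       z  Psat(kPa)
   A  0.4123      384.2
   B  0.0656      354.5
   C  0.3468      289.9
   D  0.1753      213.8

Pdew = 305.4006 kPa, x_C = 0.3653

At the dew point ψ → 1, so Σzᵢ/Kᵢ = 1 with Kᵢ = Pᵢˢᵃᵗ/P ⇒ 1/P = Σzᵢ/Pᵢˢᵃᵗ.
1/P = 0.4123/384.2 + 0.0656/354.5 + 0.3468/289.9 + 0.1753/213.8 = 0.0032744 ⇒ P = 305.4006 kPa
xᵢ = zᵢP/Pᵢˢᵃᵗ ⇒ x_C = 0.3468·305.4006/289.9 = 0.3653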